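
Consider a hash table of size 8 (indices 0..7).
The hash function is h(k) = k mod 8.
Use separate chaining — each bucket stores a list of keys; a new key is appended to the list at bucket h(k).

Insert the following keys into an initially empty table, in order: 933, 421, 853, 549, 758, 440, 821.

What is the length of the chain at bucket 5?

5

Insert 933: h=5, bucket 5 empty → new chain.
Insert 421: h=5, bucket 5 nonempty → append to chain.
Insert 853: h=5, bucket 5 nonempty → append to chain.
Insert 549: h=5, bucket 5 nonempty → append to chain.
Insert 758: h=6, bucket 6 empty → new chain.
Insert 440: h=0, bucket 0 empty → new chain.
Insert 821: h=5, bucket 5 nonempty → append to chain.
Final buckets:
0: 440
1: .
2: .
3: .
4: .
5: 933 -> 421 -> 853 -> 549 -> 821
6: 758
7: .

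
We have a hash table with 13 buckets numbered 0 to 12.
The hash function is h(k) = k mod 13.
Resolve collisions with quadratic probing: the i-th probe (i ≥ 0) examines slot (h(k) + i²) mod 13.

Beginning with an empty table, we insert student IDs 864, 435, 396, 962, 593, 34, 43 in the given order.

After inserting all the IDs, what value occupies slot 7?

Insert 864: h=6, slot 6 empty -> index 6.
Insert 435: h=6, slot 6 occupied -> index 7.
Insert 396: h=6, slots 6,7 occupied -> index 10.
Insert 962: h=0, slot 0 empty -> index 0.
Insert 593: h=8, slot 8 empty -> index 8.
Insert 34: h=8, slot 8 occupied -> index 9.
Insert 43: h=4, slot 4 empty -> index 4.
Table: [962, ., ., ., 43, ., 864, 435, 593, 34, 396, ., .]

435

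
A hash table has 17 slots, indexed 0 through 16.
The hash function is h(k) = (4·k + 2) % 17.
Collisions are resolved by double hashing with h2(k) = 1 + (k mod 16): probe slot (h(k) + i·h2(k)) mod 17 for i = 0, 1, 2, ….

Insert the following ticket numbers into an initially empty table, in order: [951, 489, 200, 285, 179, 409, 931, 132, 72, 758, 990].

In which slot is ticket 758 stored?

5

951: h=15 → slot 15
489: h=3 → slot 3
200: h=3, h2=9, probe 3,12 → slot 12
285: h=3, h2=14, probe 3,0 → slot 0
179: h=4 → slot 4
409: h=6 → slot 6
931: h=3, h2=4, probe 3,7 → slot 7
132: h=3, h2=5, probe 3,8 → slot 8
72: h=1 → slot 1
758: h=8, h2=7, probe 8,15,5 → slot 5
990: h=1, h2=15, probe 1,16 → slot 16
Table: [285, 72, ., 489, 179, 758, 409, 931, 132, ., ., ., 200, ., ., 951, 990]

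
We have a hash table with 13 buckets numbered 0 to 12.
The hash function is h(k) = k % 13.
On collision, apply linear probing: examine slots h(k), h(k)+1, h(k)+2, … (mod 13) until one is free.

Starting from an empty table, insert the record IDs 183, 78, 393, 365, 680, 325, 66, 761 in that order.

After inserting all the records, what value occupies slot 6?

183 hashes to 1; slot 1 is free → place at 1.
78 hashes to 0; slot 0 is free → place at 0.
393 hashes to 3; slot 3 is free → place at 3.
365 hashes to 1; 1 taken → place at 2.
680 hashes to 4; slot 4 is free → place at 4.
325 hashes to 0; 0,1,2,3,4 taken → place at 5.
66 hashes to 1; 1,2,3,4,5 taken → place at 6.
761 hashes to 7; slot 7 is free → place at 7.
Table: [78, 183, 365, 393, 680, 325, 66, 761, _, _, _, _, _]

66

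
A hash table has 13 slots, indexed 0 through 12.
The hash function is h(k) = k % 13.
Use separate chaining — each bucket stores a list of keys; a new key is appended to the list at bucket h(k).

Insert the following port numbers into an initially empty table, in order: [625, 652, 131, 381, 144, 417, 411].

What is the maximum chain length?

4

Insert 625: h=1, bucket 1 empty → new chain.
Insert 652: h=2, bucket 2 empty → new chain.
Insert 131: h=1, bucket 1 nonempty → append to chain.
Insert 381: h=4, bucket 4 empty → new chain.
Insert 144: h=1, bucket 1 nonempty → append to chain.
Insert 417: h=1, bucket 1 nonempty → append to chain.
Insert 411: h=8, bucket 8 empty → new chain.
Final buckets:
0: —
1: 625 -> 131 -> 144 -> 417
2: 652
3: —
4: 381
5: —
6: —
7: —
8: 411
9: —
10: —
11: —
12: —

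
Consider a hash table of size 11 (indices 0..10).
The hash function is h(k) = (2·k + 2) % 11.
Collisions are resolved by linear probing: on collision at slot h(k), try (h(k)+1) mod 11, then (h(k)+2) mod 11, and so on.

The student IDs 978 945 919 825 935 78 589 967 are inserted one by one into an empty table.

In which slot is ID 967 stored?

7

Insert 978: h=0, slot 0 empty -> index 0.
Insert 945: h=0, slot 0 occupied -> index 1.
Insert 919: h=3, slot 3 empty -> index 3.
Insert 825: h=2, slot 2 empty -> index 2.
Insert 935: h=2, slots 2,3 occupied -> index 4.
Insert 78: h=4, slot 4 occupied -> index 5.
Insert 589: h=3, slots 3,4,5 occupied -> index 6.
Insert 967: h=0, slots 0,1,2,3,4,5,6 occupied -> index 7.
Table: [978, 945, 825, 919, 935, 78, 589, 967, ., ., .]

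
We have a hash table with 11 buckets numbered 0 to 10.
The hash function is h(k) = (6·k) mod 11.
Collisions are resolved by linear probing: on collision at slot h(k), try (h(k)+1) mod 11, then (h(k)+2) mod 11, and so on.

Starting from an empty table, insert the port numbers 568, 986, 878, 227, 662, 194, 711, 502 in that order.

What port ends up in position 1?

227

568 hashes to 9; slot 9 is free => place at 9.
986 hashes to 9; 9 taken => place at 10.
878 hashes to 10; 10 taken => place at 0.
227 hashes to 9; 9,10,0 taken => place at 1.
662 hashes to 1; 1 taken => place at 2.
194 hashes to 9; 9,10,0,1,2 taken => place at 3.
711 hashes to 9; 9,10,0,1,2,3 taken => place at 4.
502 hashes to 9; 9,10,0,1,2,3,4 taken => place at 5.
Table: [878, 227, 662, 194, 711, 502, _, _, _, 568, 986]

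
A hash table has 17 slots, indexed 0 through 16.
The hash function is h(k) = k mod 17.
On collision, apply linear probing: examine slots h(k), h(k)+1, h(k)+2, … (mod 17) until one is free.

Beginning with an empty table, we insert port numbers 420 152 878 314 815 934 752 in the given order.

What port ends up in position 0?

815

Insert 420: h=12, slot 12 empty => index 12.
Insert 152: h=16, slot 16 empty => index 16.
Insert 878: h=11, slot 11 empty => index 11.
Insert 314: h=8, slot 8 empty => index 8.
Insert 815: h=16, slot 16 occupied => index 0.
Insert 934: h=16, slots 16,0 occupied => index 1.
Insert 752: h=4, slot 4 empty => index 4.
Table: [815, 934, ., ., 752, ., ., ., 314, ., ., 878, 420, ., ., ., 152]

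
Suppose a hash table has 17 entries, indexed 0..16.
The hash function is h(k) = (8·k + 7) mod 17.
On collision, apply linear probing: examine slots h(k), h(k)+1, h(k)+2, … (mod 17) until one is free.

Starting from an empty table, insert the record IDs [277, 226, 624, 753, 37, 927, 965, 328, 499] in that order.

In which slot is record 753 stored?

277 hashes to 13; slot 13 is free -> place at 13.
226 hashes to 13; 13 taken -> place at 14.
624 hashes to 1; slot 1 is free -> place at 1.
753 hashes to 13; 13,14 taken -> place at 15.
37 hashes to 14; 14,15 taken -> place at 16.
927 hashes to 11; slot 11 is free -> place at 11.
965 hashes to 9; slot 9 is free -> place at 9.
328 hashes to 13; 13,14,15,16 taken -> place at 0.
499 hashes to 4; slot 4 is free -> place at 4.
Table: [328, 624, ∅, ∅, 499, ∅, ∅, ∅, ∅, 965, ∅, 927, ∅, 277, 226, 753, 37]

15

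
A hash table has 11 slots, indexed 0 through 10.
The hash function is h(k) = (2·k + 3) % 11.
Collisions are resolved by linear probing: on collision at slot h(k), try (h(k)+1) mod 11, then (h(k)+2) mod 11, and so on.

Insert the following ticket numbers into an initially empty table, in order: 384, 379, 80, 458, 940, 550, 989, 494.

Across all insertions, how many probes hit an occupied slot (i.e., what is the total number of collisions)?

384: h=1 -> slot 1
379: h=2 -> slot 2
80: h=9 -> slot 9
458: h=6 -> slot 6
940: h=2, probe 2,3 -> slot 3
550: h=3, probe 3,4 -> slot 4
989: h=1, probe 1,2,3,4,5 -> slot 5
494: h=1, probe 1,2,3,4,5,6,7 -> slot 7
Table: [_, 384, 379, 940, 550, 989, 458, 494, _, 80, _]

12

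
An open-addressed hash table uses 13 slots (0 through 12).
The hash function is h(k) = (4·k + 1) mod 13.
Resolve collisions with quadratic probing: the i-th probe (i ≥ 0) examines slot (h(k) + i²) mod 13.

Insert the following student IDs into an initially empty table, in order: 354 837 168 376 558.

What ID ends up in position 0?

354 hashes to 0; slot 0 is free -> place at 0.
837 hashes to 8; slot 8 is free -> place at 8.
168 hashes to 10; slot 10 is free -> place at 10.
376 hashes to 10; 10 taken -> place at 11.
558 hashes to 10; 10,11 taken -> place at 1.
Table: [354, 558, —, —, —, —, —, —, 837, —, 168, 376, —]

354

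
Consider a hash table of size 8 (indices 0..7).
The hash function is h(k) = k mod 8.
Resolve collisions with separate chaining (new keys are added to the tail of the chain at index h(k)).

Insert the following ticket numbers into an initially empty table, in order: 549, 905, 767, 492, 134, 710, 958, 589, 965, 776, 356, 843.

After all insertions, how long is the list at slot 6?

549 → bucket 5
905 → bucket 1
767 → bucket 7
492 → bucket 4
134 → bucket 6
710 → bucket 6 (collision)
958 → bucket 6 (collision)
589 → bucket 5 (collision)
965 → bucket 5 (collision)
776 → bucket 0
356 → bucket 4 (collision)
843 → bucket 3
Final buckets:
0: 776
1: 905
2: .
3: 843
4: 492 -> 356
5: 549 -> 589 -> 965
6: 134 -> 710 -> 958
7: 767

3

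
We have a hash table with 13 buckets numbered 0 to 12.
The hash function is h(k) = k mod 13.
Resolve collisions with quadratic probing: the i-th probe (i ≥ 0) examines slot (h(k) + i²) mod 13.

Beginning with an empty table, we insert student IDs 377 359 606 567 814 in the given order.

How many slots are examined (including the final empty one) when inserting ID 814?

4

377: h=0 → slot 0
359: h=8 → slot 8
606: h=8, probe 8,9 → slot 9
567: h=8, probe 8,9,12 → slot 12
814: h=8, probe 8,9,12,4 → slot 4
Table: [377, _, _, _, 814, _, _, _, 359, 606, _, _, 567]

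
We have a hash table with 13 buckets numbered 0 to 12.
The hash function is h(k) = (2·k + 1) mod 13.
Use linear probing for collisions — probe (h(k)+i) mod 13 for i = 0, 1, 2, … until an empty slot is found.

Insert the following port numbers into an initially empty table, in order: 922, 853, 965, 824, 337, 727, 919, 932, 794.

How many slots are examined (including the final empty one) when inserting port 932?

922 hashes to 12; slot 12 is free => place at 12.
853 hashes to 4; slot 4 is free => place at 4.
965 hashes to 7; slot 7 is free => place at 7.
824 hashes to 11; slot 11 is free => place at 11.
337 hashes to 12; 12 taken => place at 0.
727 hashes to 12; 12,0 taken => place at 1.
919 hashes to 6; slot 6 is free => place at 6.
932 hashes to 6; 6,7 taken => place at 8.
794 hashes to 3; slot 3 is free => place at 3.
Table: [337, 727, ., 794, 853, ., 919, 965, 932, ., ., 824, 922]

3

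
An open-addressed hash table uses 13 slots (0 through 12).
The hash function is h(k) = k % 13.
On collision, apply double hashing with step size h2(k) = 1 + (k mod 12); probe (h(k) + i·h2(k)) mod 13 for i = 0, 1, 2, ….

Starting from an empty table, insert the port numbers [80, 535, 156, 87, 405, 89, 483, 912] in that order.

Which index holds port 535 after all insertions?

10

80 hashes to 2; slot 2 is free => place at 2.
535 hashes to 2, h2=8; 2 taken => place at 10.
156 hashes to 0; slot 0 is free => place at 0.
87 hashes to 9; slot 9 is free => place at 9.
405 hashes to 2, h2=10; 2 taken => place at 12.
89 hashes to 11; slot 11 is free => place at 11.
483 hashes to 2, h2=4; 2 taken => place at 6.
912 hashes to 2, h2=1; 2 taken => place at 3.
Table: [156, ., 80, 912, ., ., 483, ., ., 87, 535, 89, 405]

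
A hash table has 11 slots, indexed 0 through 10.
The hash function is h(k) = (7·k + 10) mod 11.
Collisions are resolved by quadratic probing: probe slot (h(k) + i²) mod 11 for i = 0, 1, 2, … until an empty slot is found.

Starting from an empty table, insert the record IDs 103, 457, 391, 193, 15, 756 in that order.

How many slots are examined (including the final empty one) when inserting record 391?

Insert 103: h=5, slot 5 empty → index 5.
Insert 457: h=8, slot 8 empty → index 8.
Insert 391: h=8, slot 8 occupied → index 9.
Insert 193: h=8, slots 8,9 occupied → index 1.
Insert 15: h=5, slot 5 occupied → index 6.
Insert 756: h=0, slot 0 empty → index 0.
Table: [756, 193, -, -, -, 103, 15, -, 457, 391, -]

2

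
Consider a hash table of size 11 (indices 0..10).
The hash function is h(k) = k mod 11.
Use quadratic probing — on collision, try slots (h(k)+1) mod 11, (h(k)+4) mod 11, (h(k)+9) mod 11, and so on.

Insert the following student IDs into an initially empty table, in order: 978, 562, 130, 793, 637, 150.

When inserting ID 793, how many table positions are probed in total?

Insert 978: h=10, slot 10 empty -> index 10.
Insert 562: h=1, slot 1 empty -> index 1.
Insert 130: h=9, slot 9 empty -> index 9.
Insert 793: h=1, slot 1 occupied -> index 2.
Insert 637: h=10, slot 10 occupied -> index 0.
Insert 150: h=7, slot 7 empty -> index 7.
Table: [637, 562, 793, ∅, ∅, ∅, ∅, 150, ∅, 130, 978]

2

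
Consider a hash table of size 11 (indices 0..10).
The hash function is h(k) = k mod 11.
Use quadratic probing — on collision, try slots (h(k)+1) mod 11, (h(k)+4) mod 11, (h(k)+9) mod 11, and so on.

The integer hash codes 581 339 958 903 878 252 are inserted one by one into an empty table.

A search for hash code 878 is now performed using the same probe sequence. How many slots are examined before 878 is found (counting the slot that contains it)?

4

581: h=9 => slot 9
339: h=9, probe 9,10 => slot 10
958: h=1 => slot 1
903: h=1, probe 1,2 => slot 2
878: h=9, probe 9,10,2,7 => slot 7
252: h=10, probe 10,0 => slot 0
Table: [252, 958, 903, -, -, -, -, 878, -, 581, 339]
Lookup 878: h=9, probe 9,10,2,7 → found at 7.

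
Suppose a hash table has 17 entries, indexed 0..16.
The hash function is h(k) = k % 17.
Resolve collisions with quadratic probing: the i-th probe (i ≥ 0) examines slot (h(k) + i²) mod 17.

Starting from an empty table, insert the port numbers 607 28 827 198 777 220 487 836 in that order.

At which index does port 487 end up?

607: h=12 → slot 12
28: h=11 → slot 11
827: h=11, probe 11,12,15 → slot 15
198: h=11, probe 11,12,15,3 → slot 3
777: h=12, probe 12,13 → slot 13
220: h=16 → slot 16
487: h=11, probe 11,12,15,3,10 → slot 10
836: h=3, probe 3,4 → slot 4
Table: [∅, ∅, ∅, 198, 836, ∅, ∅, ∅, ∅, ∅, 487, 28, 607, 777, ∅, 827, 220]

10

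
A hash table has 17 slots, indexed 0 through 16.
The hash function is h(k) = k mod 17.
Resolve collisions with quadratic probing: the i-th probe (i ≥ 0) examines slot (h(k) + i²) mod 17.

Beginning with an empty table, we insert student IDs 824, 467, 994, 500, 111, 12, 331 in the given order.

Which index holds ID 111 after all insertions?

10

Insert 824: h=8, slot 8 empty → index 8.
Insert 467: h=8, slot 8 occupied → index 9.
Insert 994: h=8, slots 8,9 occupied → index 12.
Insert 500: h=7, slot 7 empty → index 7.
Insert 111: h=9, slot 9 occupied → index 10.
Insert 12: h=12, slot 12 occupied → index 13.
Insert 331: h=8, slots 8,9,12 occupied → index 0.
Table: [331, ∅, ∅, ∅, ∅, ∅, ∅, 500, 824, 467, 111, ∅, 994, 12, ∅, ∅, ∅]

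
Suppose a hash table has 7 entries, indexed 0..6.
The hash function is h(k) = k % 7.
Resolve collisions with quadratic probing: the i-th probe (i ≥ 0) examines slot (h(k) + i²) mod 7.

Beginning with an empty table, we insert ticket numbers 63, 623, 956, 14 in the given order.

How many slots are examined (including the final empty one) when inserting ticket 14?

Insert 63: h=0, slot 0 empty => index 0.
Insert 623: h=0, slot 0 occupied => index 1.
Insert 956: h=4, slot 4 empty => index 4.
Insert 14: h=0, slots 0,1,4 occupied => index 2.
Table: [63, 623, 14, _, 956, _, _]

4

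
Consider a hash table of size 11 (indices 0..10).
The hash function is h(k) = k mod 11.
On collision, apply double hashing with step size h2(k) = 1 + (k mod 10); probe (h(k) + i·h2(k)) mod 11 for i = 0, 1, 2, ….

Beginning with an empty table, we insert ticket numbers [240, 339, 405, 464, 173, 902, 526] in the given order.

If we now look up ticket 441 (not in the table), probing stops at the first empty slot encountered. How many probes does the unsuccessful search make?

Insert 240: h=9, slot 9 empty => index 9.
Insert 339: h=9, h2=10, slot 9 occupied => index 8.
Insert 405: h=9, h2=6, slot 9 occupied => index 4.
Insert 464: h=2, slot 2 empty => index 2.
Insert 173: h=8, h2=4, slot 8 occupied => index 1.
Insert 902: h=0, slot 0 empty => index 0.
Insert 526: h=9, h2=7, slot 9 occupied => index 5.
Table: [902, 173, 464, -, 405, 526, -, -, 339, 240, -]
Lookup 441: h=1, h2=2, probe 1,3 → slot 3 empty, not found.

2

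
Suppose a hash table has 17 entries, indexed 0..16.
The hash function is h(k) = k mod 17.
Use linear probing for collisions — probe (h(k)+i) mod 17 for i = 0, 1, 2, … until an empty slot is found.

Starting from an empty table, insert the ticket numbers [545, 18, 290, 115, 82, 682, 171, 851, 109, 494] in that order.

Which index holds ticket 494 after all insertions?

545: h=1 → slot 1
18: h=1, probe 1,2 → slot 2
290: h=1, probe 1,2,3 → slot 3
115: h=13 → slot 13
82: h=14 → slot 14
682: h=2, probe 2,3,4 → slot 4
171: h=1, probe 1,2,3,4,5 → slot 5
851: h=1, probe 1,2,3,4,5,6 → slot 6
109: h=7 → slot 7
494: h=1, probe 1,2,3,4,5,6,7,8 → slot 8
Table: [_, 545, 18, 290, 682, 171, 851, 109, 494, _, _, _, _, 115, 82, _, _]

8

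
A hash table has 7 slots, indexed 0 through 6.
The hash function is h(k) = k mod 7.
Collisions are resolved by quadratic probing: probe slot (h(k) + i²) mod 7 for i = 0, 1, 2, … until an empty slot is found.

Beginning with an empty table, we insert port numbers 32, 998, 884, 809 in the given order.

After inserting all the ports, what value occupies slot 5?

998

32 hashes to 4; slot 4 is free => place at 4.
998 hashes to 4; 4 taken => place at 5.
884 hashes to 2; slot 2 is free => place at 2.
809 hashes to 4; 4,5 taken => place at 1.
Table: [-, 809, 884, -, 32, 998, -]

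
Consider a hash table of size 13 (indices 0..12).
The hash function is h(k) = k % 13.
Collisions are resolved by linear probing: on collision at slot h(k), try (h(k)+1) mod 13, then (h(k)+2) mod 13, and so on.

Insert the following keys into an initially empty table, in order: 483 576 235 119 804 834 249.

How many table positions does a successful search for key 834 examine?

4

Insert 483: h=2, slot 2 empty -> index 2.
Insert 576: h=4, slot 4 empty -> index 4.
Insert 235: h=1, slot 1 empty -> index 1.
Insert 119: h=2, slot 2 occupied -> index 3.
Insert 804: h=11, slot 11 empty -> index 11.
Insert 834: h=2, slots 2,3,4 occupied -> index 5.
Insert 249: h=2, slots 2,3,4,5 occupied -> index 6.
Table: [—, 235, 483, 119, 576, 834, 249, —, —, —, —, 804, —]
Lookup 834: h=2, probe 2,3,4,5 → found at 5.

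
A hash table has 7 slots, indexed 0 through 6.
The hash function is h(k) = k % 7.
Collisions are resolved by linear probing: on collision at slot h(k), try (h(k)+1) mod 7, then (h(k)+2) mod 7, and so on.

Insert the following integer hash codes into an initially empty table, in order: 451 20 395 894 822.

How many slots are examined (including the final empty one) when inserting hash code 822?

5

Insert 451: h=3, slot 3 empty -> index 3.
Insert 20: h=6, slot 6 empty -> index 6.
Insert 395: h=3, slot 3 occupied -> index 4.
Insert 894: h=5, slot 5 empty -> index 5.
Insert 822: h=3, slots 3,4,5,6 occupied -> index 0.
Table: [822, ∅, ∅, 451, 395, 894, 20]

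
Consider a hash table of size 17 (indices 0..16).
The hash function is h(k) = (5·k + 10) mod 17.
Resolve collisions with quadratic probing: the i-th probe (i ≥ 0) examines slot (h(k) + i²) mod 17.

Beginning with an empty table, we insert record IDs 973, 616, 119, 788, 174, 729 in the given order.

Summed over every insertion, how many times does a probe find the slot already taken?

973 hashes to 13; slot 13 is free => place at 13.
616 hashes to 13; 13 taken => place at 14.
119 hashes to 10; slot 10 is free => place at 10.
788 hashes to 6; slot 6 is free => place at 6.
174 hashes to 13; 13,14 taken => place at 0.
729 hashes to 0; 0 taken => place at 1.
Table: [174, 729, ., ., ., ., 788, ., ., ., 119, ., ., 973, 616, ., .]

4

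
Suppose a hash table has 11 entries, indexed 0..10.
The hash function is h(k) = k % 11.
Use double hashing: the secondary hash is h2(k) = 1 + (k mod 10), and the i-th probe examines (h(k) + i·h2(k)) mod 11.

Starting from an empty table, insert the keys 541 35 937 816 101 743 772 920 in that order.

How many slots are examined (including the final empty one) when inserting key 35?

2

Insert 541: h=2, slot 2 empty → index 2.
Insert 35: h=2, h2=6, slot 2 occupied → index 8.
Insert 937: h=2, h2=8, slot 2 occupied → index 10.
Insert 816: h=2, h2=7, slot 2 occupied → index 9.
Insert 101: h=2, h2=2, slot 2 occupied → index 4.
Insert 743: h=6, slot 6 empty → index 6.
Insert 772: h=2, h2=3, slot 2 occupied → index 5.
Insert 920: h=7, slot 7 empty → index 7.
Table: [_, _, 541, _, 101, 772, 743, 920, 35, 816, 937]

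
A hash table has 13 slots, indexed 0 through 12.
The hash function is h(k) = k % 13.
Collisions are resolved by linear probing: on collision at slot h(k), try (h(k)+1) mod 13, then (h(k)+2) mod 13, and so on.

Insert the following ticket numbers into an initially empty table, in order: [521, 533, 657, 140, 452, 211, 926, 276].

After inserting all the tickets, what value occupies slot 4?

521: h=1 -> slot 1
533: h=0 -> slot 0
657: h=7 -> slot 7
140: h=10 -> slot 10
452: h=10, probe 10,11 -> slot 11
211: h=3 -> slot 3
926: h=3, probe 3,4 -> slot 4
276: h=3, probe 3,4,5 -> slot 5
Table: [533, 521, —, 211, 926, 276, —, 657, —, —, 140, 452, —]

926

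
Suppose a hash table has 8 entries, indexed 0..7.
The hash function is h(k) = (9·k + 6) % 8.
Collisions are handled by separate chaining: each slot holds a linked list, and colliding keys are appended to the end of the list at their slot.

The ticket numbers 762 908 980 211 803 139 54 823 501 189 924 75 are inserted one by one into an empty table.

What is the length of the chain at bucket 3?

2

Insert 762: h=0, bucket 0 empty → new chain.
Insert 908: h=2, bucket 2 empty → new chain.
Insert 980: h=2, bucket 2 nonempty → append to chain.
Insert 211: h=1, bucket 1 empty → new chain.
Insert 803: h=1, bucket 1 nonempty → append to chain.
Insert 139: h=1, bucket 1 nonempty → append to chain.
Insert 54: h=4, bucket 4 empty → new chain.
Insert 823: h=5, bucket 5 empty → new chain.
Insert 501: h=3, bucket 3 empty → new chain.
Insert 189: h=3, bucket 3 nonempty → append to chain.
Insert 924: h=2, bucket 2 nonempty → append to chain.
Insert 75: h=1, bucket 1 nonempty → append to chain.
Final buckets:
0: 762
1: 211 -> 803 -> 139 -> 75
2: 908 -> 980 -> 924
3: 501 -> 189
4: 54
5: 823
6: -
7: -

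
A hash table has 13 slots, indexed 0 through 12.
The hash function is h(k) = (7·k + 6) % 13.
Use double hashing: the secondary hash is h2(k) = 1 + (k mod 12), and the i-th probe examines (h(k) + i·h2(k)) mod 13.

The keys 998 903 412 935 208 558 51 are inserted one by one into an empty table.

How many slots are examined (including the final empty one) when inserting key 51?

2

998: h=11 → slot 11
903: h=9 → slot 9
412: h=4 → slot 4
935: h=12 → slot 12
208: h=6 → slot 6
558: h=12, h2=7, probe 12,6,0 → slot 0
51: h=12, h2=4, probe 12,3 → slot 3
Table: [558, _, _, 51, 412, _, 208, _, _, 903, _, 998, 935]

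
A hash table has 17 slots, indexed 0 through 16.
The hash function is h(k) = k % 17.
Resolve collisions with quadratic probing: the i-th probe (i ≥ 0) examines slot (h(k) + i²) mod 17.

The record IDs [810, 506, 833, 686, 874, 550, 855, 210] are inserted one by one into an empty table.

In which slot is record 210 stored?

15

810: h=11 → slot 11
506: h=13 → slot 13
833: h=0 → slot 0
686: h=6 → slot 6
874: h=7 → slot 7
550: h=6, probe 6,7,10 → slot 10
855: h=5 → slot 5
210: h=6, probe 6,7,10,15 → slot 15
Table: [833, —, —, —, —, 855, 686, 874, —, —, 550, 810, —, 506, —, 210, —]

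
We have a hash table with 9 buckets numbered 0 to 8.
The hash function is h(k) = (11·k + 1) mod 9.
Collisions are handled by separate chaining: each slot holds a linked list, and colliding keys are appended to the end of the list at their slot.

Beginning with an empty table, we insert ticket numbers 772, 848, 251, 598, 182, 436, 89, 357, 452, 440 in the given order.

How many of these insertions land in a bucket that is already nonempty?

5

772 → bucket 6
848 → bucket 5
251 → bucket 8
598 → bucket 0
182 → bucket 5 (collision)
436 → bucket 0 (collision)
89 → bucket 8 (collision)
357 → bucket 4
452 → bucket 5 (collision)
440 → bucket 8 (collision)
Final buckets:
0: 598 -> 436
1: -
2: -
3: -
4: 357
5: 848 -> 182 -> 452
6: 772
7: -
8: 251 -> 89 -> 440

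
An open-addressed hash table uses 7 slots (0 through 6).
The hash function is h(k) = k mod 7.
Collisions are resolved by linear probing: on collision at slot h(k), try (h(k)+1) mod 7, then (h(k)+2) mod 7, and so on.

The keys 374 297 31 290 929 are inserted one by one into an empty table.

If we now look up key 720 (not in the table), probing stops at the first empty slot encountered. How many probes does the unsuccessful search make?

374: h=3 => slot 3
297: h=3, probe 3,4 => slot 4
31: h=3, probe 3,4,5 => slot 5
290: h=3, probe 3,4,5,6 => slot 6
929: h=5, probe 5,6,0 => slot 0
Table: [929, -, -, 374, 297, 31, 290]
Lookup 720: h=6, probe 6,0,1 → slot 1 empty, not found.

3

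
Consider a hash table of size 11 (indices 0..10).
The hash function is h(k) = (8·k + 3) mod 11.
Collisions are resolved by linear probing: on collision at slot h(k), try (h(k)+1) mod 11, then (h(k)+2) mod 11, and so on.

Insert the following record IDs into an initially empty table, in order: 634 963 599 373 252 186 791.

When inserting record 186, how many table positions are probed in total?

Insert 634: h=4, slot 4 empty -> index 4.
Insert 963: h=7, slot 7 empty -> index 7.
Insert 599: h=10, slot 10 empty -> index 10.
Insert 373: h=6, slot 6 empty -> index 6.
Insert 252: h=6, slots 6,7 occupied -> index 8.
Insert 186: h=6, slots 6,7,8 occupied -> index 9.
Insert 791: h=6, slots 6,7,8,9,10 occupied -> index 0.
Table: [791, ∅, ∅, ∅, 634, ∅, 373, 963, 252, 186, 599]

4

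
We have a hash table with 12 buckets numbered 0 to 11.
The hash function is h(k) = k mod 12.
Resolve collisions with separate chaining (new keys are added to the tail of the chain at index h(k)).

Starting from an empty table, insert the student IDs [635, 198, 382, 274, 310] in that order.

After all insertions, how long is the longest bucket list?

3

635 → bucket 11
198 → bucket 6
382 → bucket 10
274 → bucket 10 (collision)
310 → bucket 10 (collision)
Final buckets:
0: —
1: —
2: —
3: —
4: —
5: —
6: 198
7: —
8: —
9: —
10: 382 -> 274 -> 310
11: 635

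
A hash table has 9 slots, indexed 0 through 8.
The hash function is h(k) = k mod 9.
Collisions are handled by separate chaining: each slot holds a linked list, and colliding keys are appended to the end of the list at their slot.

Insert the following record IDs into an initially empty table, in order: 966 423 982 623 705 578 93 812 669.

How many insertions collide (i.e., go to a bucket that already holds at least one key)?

Insert 966: h=3, bucket 3 empty → new chain.
Insert 423: h=0, bucket 0 empty → new chain.
Insert 982: h=1, bucket 1 empty → new chain.
Insert 623: h=2, bucket 2 empty → new chain.
Insert 705: h=3, bucket 3 nonempty → append to chain.
Insert 578: h=2, bucket 2 nonempty → append to chain.
Insert 93: h=3, bucket 3 nonempty → append to chain.
Insert 812: h=2, bucket 2 nonempty → append to chain.
Insert 669: h=3, bucket 3 nonempty → append to chain.
Final buckets:
0: 423
1: 982
2: 623 -> 578 -> 812
3: 966 -> 705 -> 93 -> 669
4: .
5: .
6: .
7: .
8: .

5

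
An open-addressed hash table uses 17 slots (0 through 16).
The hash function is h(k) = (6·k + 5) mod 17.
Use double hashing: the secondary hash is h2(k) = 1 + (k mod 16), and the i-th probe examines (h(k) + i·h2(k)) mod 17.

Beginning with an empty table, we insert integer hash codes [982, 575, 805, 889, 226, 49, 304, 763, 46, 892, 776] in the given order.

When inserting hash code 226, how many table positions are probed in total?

4

982: h=15 => slot 15
575: h=4 => slot 4
805: h=7 => slot 7
889: h=1 => slot 1
226: h=1, h2=3, probe 1,4,7,10 => slot 10
49: h=10, h2=2, probe 10,12 => slot 12
304: h=10, h2=1, probe 10,11 => slot 11
763: h=10, h2=12, probe 10,5 => slot 5
46: h=9 => slot 9
892: h=2 => slot 2
776: h=3 => slot 3
Table: [., 889, 892, 776, 575, 763, ., 805, ., 46, 226, 304, 49, ., ., 982, .]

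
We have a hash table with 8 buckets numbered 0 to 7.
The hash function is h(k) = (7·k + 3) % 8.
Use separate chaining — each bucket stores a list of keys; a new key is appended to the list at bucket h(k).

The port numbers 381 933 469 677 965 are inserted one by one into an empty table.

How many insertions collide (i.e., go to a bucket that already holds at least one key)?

381 → bucket 6
933 → bucket 6 (collision)
469 → bucket 6 (collision)
677 → bucket 6 (collision)
965 → bucket 6 (collision)
Final buckets:
0: —
1: —
2: —
3: —
4: —
5: —
6: 381 -> 933 -> 469 -> 677 -> 965
7: —

4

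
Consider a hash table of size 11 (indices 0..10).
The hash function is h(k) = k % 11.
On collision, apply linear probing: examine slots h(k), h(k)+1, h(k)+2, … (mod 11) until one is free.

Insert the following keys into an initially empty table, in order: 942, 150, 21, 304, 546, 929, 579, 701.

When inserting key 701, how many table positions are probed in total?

6

Insert 942: h=7, slot 7 empty → index 7.
Insert 150: h=7, slot 7 occupied → index 8.
Insert 21: h=10, slot 10 empty → index 10.
Insert 304: h=7, slots 7,8 occupied → index 9.
Insert 546: h=7, slots 7,8,9,10 occupied → index 0.
Insert 929: h=5, slot 5 empty → index 5.
Insert 579: h=7, slots 7,8,9,10,0 occupied → index 1.
Insert 701: h=8, slots 8,9,10,0,1 occupied → index 2.
Table: [546, 579, 701, ., ., 929, ., 942, 150, 304, 21]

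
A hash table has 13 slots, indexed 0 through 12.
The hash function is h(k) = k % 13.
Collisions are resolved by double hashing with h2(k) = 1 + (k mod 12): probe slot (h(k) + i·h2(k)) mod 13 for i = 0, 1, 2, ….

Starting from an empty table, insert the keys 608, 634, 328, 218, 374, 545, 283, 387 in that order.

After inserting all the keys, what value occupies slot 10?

608

608: h=10 -> slot 10
634: h=10, h2=11, probe 10,8 -> slot 8
328: h=3 -> slot 3
218: h=10, h2=3, probe 10,0 -> slot 0
374: h=10, h2=3, probe 10,0,3,6 -> slot 6
545: h=12 -> slot 12
283: h=10, h2=8, probe 10,5 -> slot 5
387: h=10, h2=4, probe 10,1 -> slot 1
Table: [218, 387, -, 328, -, 283, 374, -, 634, -, 608, -, 545]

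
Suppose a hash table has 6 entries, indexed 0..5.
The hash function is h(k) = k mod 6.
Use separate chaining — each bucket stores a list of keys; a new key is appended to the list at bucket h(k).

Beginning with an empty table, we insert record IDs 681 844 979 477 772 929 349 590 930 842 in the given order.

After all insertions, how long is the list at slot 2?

681 -> bucket 3
844 -> bucket 4
979 -> bucket 1
477 -> bucket 3 (collision)
772 -> bucket 4 (collision)
929 -> bucket 5
349 -> bucket 1 (collision)
590 -> bucket 2
930 -> bucket 0
842 -> bucket 2 (collision)
Final buckets:
0: 930
1: 979 -> 349
2: 590 -> 842
3: 681 -> 477
4: 844 -> 772
5: 929

2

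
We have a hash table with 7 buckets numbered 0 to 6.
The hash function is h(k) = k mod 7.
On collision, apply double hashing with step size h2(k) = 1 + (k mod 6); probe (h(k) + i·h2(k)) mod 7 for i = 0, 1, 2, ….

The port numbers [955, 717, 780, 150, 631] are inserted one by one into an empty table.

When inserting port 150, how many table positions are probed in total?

3

Insert 955: h=3, slot 3 empty → index 3.
Insert 717: h=3, h2=4, slot 3 occupied → index 0.
Insert 780: h=3, h2=1, slot 3 occupied → index 4.
Insert 150: h=3, h2=1, slots 3,4 occupied → index 5.
Insert 631: h=1, slot 1 empty → index 1.
Table: [717, 631, _, 955, 780, 150, _]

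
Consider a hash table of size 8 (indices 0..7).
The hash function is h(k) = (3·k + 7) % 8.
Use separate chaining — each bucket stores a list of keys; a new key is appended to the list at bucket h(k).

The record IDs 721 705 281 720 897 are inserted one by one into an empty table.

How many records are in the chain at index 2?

4

Insert 721: h=2, bucket 2 empty → new chain.
Insert 705: h=2, bucket 2 nonempty → append to chain.
Insert 281: h=2, bucket 2 nonempty → append to chain.
Insert 720: h=7, bucket 7 empty → new chain.
Insert 897: h=2, bucket 2 nonempty → append to chain.
Final buckets:
0: —
1: —
2: 721 -> 705 -> 281 -> 897
3: —
4: —
5: —
6: —
7: 720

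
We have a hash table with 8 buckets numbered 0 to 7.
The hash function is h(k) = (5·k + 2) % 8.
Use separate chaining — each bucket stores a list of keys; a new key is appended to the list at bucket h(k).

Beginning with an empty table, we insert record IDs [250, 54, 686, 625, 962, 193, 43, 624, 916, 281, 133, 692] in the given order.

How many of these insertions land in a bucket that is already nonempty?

5

250 -> bucket 4
54 -> bucket 0
686 -> bucket 0 (collision)
625 -> bucket 7
962 -> bucket 4 (collision)
193 -> bucket 7 (collision)
43 -> bucket 1
624 -> bucket 2
916 -> bucket 6
281 -> bucket 7 (collision)
133 -> bucket 3
692 -> bucket 6 (collision)
Final buckets:
0: 54 -> 686
1: 43
2: 624
3: 133
4: 250 -> 962
5: -
6: 916 -> 692
7: 625 -> 193 -> 281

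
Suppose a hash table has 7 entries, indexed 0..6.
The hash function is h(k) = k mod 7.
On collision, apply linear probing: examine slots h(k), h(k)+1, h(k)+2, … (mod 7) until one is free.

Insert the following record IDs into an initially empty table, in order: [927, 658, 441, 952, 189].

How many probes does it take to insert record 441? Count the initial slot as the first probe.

2

927 hashes to 3; slot 3 is free => place at 3.
658 hashes to 0; slot 0 is free => place at 0.
441 hashes to 0; 0 taken => place at 1.
952 hashes to 0; 0,1 taken => place at 2.
189 hashes to 0; 0,1,2,3 taken => place at 4.
Table: [658, 441, 952, 927, 189, —, —]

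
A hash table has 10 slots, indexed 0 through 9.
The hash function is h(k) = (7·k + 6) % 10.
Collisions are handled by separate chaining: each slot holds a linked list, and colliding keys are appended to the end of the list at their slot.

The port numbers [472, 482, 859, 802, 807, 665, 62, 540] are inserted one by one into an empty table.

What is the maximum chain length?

4

Insert 472: h=0, bucket 0 empty → new chain.
Insert 482: h=0, bucket 0 nonempty → append to chain.
Insert 859: h=9, bucket 9 empty → new chain.
Insert 802: h=0, bucket 0 nonempty → append to chain.
Insert 807: h=5, bucket 5 empty → new chain.
Insert 665: h=1, bucket 1 empty → new chain.
Insert 62: h=0, bucket 0 nonempty → append to chain.
Insert 540: h=6, bucket 6 empty → new chain.
Final buckets:
0: 472 -> 482 -> 802 -> 62
1: 665
2: -
3: -
4: -
5: 807
6: 540
7: -
8: -
9: 859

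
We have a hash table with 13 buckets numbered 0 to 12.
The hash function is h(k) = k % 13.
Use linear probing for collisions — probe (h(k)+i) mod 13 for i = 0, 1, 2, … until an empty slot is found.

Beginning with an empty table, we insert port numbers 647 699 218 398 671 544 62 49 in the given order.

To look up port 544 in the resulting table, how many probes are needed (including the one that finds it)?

3

647: h=10 → slot 10
699: h=10, probe 10,11 → slot 11
218: h=10, probe 10,11,12 → slot 12
398: h=8 → slot 8
671: h=8, probe 8,9 → slot 9
544: h=11, probe 11,12,0 → slot 0
62: h=10, probe 10,11,12,0,1 → slot 1
49: h=10, probe 10,11,12,0,1,2 → slot 2
Table: [544, 62, 49, ∅, ∅, ∅, ∅, ∅, 398, 671, 647, 699, 218]
Lookup 544: h=11, probe 11,12,0 → found at 0.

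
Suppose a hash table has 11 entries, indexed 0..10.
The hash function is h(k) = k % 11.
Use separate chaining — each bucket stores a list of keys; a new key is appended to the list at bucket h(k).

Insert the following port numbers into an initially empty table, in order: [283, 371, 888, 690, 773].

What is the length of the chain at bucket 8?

4

283 → bucket 8
371 → bucket 8 (collision)
888 → bucket 8 (collision)
690 → bucket 8 (collision)
773 → bucket 3
Final buckets:
0: —
1: —
2: —
3: 773
4: —
5: —
6: —
7: —
8: 283 -> 371 -> 888 -> 690
9: —
10: —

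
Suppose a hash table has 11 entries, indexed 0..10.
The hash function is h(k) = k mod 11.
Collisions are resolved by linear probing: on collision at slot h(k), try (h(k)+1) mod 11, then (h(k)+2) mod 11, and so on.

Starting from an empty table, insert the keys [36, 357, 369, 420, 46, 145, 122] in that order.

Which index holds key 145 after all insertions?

36 hashes to 3; slot 3 is free → place at 3.
357 hashes to 5; slot 5 is free → place at 5.
369 hashes to 6; slot 6 is free → place at 6.
420 hashes to 2; slot 2 is free → place at 2.
46 hashes to 2; 2,3 taken → place at 4.
145 hashes to 2; 2,3,4,5,6 taken → place at 7.
122 hashes to 1; slot 1 is free → place at 1.
Table: [., 122, 420, 36, 46, 357, 369, 145, ., ., .]

7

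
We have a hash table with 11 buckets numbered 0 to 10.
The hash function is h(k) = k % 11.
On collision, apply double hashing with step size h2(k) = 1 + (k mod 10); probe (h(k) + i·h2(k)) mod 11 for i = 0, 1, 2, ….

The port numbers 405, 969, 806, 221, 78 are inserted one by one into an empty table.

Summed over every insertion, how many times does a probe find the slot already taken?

405: h=9 -> slot 9
969: h=1 -> slot 1
806: h=3 -> slot 3
221: h=1, h2=2, probe 1,3,5 -> slot 5
78: h=1, h2=9, probe 1,10 -> slot 10
Table: [—, 969, —, 806, —, 221, —, —, —, 405, 78]

3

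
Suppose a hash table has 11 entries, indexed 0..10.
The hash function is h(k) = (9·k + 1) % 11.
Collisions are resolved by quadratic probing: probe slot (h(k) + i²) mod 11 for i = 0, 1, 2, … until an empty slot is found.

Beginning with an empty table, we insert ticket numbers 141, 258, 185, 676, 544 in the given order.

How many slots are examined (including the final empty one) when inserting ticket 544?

4

Insert 141: h=5, slot 5 empty → index 5.
Insert 258: h=2, slot 2 empty → index 2.
Insert 185: h=5, slot 5 occupied → index 6.
Insert 676: h=2, slot 2 occupied → index 3.
Insert 544: h=2, slots 2,3,6 occupied → index 0.
Table: [544, _, 258, 676, _, 141, 185, _, _, _, _]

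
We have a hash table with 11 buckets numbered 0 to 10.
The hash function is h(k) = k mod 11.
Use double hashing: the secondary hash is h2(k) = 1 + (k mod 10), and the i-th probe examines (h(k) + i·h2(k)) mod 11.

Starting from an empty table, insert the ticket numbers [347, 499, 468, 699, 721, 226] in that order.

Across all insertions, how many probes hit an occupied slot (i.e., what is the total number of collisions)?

6

Insert 347: h=6, slot 6 empty => index 6.
Insert 499: h=4, slot 4 empty => index 4.
Insert 468: h=6, h2=9, slots 6,4 occupied => index 2.
Insert 699: h=6, h2=10, slot 6 occupied => index 5.
Insert 721: h=6, h2=2, slot 6 occupied => index 8.
Insert 226: h=6, h2=7, slots 6,2 occupied => index 9.
Table: [-, -, 468, -, 499, 699, 347, -, 721, 226, -]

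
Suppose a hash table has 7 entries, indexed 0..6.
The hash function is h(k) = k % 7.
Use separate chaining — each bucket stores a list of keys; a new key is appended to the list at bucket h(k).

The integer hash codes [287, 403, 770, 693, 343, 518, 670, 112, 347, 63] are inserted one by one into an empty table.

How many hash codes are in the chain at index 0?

Insert 287: h=0, bucket 0 empty → new chain.
Insert 403: h=4, bucket 4 empty → new chain.
Insert 770: h=0, bucket 0 nonempty → append to chain.
Insert 693: h=0, bucket 0 nonempty → append to chain.
Insert 343: h=0, bucket 0 nonempty → append to chain.
Insert 518: h=0, bucket 0 nonempty → append to chain.
Insert 670: h=5, bucket 5 empty → new chain.
Insert 112: h=0, bucket 0 nonempty → append to chain.
Insert 347: h=4, bucket 4 nonempty → append to chain.
Insert 63: h=0, bucket 0 nonempty → append to chain.
Final buckets:
0: 287 -> 770 -> 693 -> 343 -> 518 -> 112 -> 63
1: .
2: .
3: .
4: 403 -> 347
5: 670
6: .

7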